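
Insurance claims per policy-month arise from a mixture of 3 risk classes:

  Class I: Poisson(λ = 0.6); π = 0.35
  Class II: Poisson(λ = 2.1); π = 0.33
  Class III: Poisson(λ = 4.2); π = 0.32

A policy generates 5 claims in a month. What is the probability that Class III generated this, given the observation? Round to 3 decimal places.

0.790

Posterior ∝ prior × likelihood, so P(k | x) ∝ w_k f_k(x); normalise over all components.
Component likelihoods at x = 5 claims:
  L_I = 0.00035563
  L_II = 0.041677
  L_III = 0.163316
Multiply by the mixture weights:
  w_I·L_I = 0.35 × 0.00035563 = 0.00012447
  w_II·L_II = 0.33 × 0.041677 = 0.0137534
  w_III·L_III = 0.32 × 0.163316 = 0.0522611
Denominator: 0.00012447 + 0.0137534 + 0.0522611 = 0.066139
P(Class III | x) = 0.0522611 / 0.066139 ≈ 0.790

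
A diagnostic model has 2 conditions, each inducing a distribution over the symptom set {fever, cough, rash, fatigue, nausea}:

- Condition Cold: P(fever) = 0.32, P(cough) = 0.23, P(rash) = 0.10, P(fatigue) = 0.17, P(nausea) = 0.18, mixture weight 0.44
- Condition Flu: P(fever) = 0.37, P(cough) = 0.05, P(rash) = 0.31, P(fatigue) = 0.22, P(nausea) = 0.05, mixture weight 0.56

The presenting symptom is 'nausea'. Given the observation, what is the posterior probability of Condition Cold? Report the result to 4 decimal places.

0.7388

The responsibility of component k is P(Z=k) f_k(x) divided by Σ_j P(Z=j) f_j(x).
Component likelihoods at x = 'nausea':
  p_Cold = P(nausea | comp) = 0.18
  p_Flu = P(nausea | comp) = 0.05
Unnormalised posteriors:
  P(Z=Cold)·p_Cold = 0.44 × 0.18 = 0.0792
  P(Z=Flu)·p_Flu = 0.56 × 0.05 = 0.028
Marginal: 0.0792 + 0.028 = 0.1072
P(Condition Cold | x) ≈ 0.7388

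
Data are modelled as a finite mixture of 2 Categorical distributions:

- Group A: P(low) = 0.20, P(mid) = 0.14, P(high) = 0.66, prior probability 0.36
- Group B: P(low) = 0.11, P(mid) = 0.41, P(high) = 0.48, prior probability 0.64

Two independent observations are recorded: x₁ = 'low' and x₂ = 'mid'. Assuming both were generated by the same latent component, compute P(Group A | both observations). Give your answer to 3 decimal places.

Posterior ∝ prior × likelihood, so P(k | x) ∝ π_k f_k(x); normalise over all components.
Since both observations come from the same component, the likelihood for component k is f_k(x₁)·f_k(x₂).
  L_A = [P(low | comp) = 0.20] × [0.14] = 0.028
  L_B = [P(low | comp) = 0.11] × [0.41] = 0.0451
Unnormalised posteriors:
  π_A·L_A = 0.36 × 0.028 = 0.01008
  π_B·L_B = 0.64 × 0.0451 = 0.028864
Marginal: 0.01008 + 0.028864 = 0.038944
P(Group A | x₁, x₂) ≈ 0.259

0.259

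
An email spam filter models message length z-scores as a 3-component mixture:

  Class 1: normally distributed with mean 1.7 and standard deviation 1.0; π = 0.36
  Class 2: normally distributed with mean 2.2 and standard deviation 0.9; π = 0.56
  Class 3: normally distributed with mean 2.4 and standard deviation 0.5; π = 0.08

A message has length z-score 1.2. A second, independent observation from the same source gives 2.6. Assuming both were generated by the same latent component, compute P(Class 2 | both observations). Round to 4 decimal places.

0.5966

P(component k | x) = w_k·f_k(x) / marginal(x), where marginal(x) = Σ_j w_j·f_j(x).
Since both observations come from the same component, the likelihood for component k is f_k(x₁)·f_k(x₂).
  f_1 = [(1/(1.0·√(2π)))·exp(−(1.2−1.7)²/(2·1.0²)) = 0.398942·exp(-0.12500) = 0.352065] × [0.266085] = 0.0936794
  f_2 = [(1/(0.9·√(2π)))·exp(−(1.2−2.2)²/(2·0.9²)) = 0.443269·exp(-0.61728) = 0.239103] × [0.401582] = 0.0960194
  f_3 = [(1/(0.5·√(2π)))·exp(−(1.2−2.4)²/(2·0.5²)) = 0.797885·exp(-2.88000) = 0.0447891] × [0.73654] = 0.0329889
Prior × likelihood for each component:
  w_1·f_1 = 0.36 × 0.0936794 = 0.0337246
  w_2·f_2 = 0.56 × 0.0960194 = 0.0537708
  w_3·f_3 = 0.08 × 0.0329889 = 0.00263912
Marginal: 0.0337246 + 0.0537708 + 0.00263912 = 0.0901345
P(Class 2 | x₁, x₂) ≈ 0.5966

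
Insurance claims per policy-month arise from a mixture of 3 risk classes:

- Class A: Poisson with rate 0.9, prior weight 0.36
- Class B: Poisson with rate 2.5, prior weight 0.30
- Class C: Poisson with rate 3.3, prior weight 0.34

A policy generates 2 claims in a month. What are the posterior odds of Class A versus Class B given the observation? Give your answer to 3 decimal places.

Only the two components matter; the odds are (w_i f_i(x)) / (w_j f_j(x)).
Poisson probabilities:
  f_A = e^(−0.9)·0.9^2/2! = 0.164661
  f_B = e^(−2.5)·2.5^2/2! = 0.256516
  f_C = e^(−3.3)·3.3^2/2! = 0.200829
0.0592779 / 0.0769547 ≈ 0.770

0.770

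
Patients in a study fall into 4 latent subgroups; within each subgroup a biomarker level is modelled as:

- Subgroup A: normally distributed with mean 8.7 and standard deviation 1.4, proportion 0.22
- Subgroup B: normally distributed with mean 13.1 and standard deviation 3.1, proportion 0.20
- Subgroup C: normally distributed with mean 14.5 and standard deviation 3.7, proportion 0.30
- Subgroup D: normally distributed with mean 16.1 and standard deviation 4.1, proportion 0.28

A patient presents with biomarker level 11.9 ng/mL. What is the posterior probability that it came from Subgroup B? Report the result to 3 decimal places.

By Bayes' theorem, P(k | x) = w_k f_k(x) / Σ_j w_j f_j(x).
Evaluate each component's likelihood at the observed value:
  p_A = 0.0209073
  p_B = 0.119402
  p_C = 0.0842331
  p_D = 0.0575781
Multiply by the mixture weights:
  w_A·p_A = 0.22 × 0.0209073 = 0.00459961
  w_B·p_B = 0.20 × 0.119402 = 0.0238803
  w_C·p_C = 0.30 × 0.0842331 = 0.0252699
  w_D·p_D = 0.28 × 0.0575781 = 0.0161219
Sum: 0.00459961 + 0.0238803 + 0.0252699 + 0.0161219 = 0.0698717
P(Subgroup B | x) = 0.0238803 / 0.0698717 ≈ 0.342

0.342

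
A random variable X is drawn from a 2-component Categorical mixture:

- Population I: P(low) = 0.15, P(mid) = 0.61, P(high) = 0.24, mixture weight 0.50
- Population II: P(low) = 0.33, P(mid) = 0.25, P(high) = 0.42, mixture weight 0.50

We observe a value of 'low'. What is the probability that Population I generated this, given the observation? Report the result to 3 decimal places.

0.312

Posterior ∝ prior × likelihood, so P(k | x) ∝ π_k f_k(x); normalise over all components.
Component likelihoods at x = 'low':
  f_I = 0.15
  f_II = 0.33
Unnormalised posteriors:
  π_I·f_I = 0.50 × 0.15 = 0.075
  π_II·f_II = 0.50 × 0.33 = 0.165
Normaliser: 0.075 + 0.165 = 0.24
Responsibility of Population I: 0.075 / 0.24 ≈ 0.312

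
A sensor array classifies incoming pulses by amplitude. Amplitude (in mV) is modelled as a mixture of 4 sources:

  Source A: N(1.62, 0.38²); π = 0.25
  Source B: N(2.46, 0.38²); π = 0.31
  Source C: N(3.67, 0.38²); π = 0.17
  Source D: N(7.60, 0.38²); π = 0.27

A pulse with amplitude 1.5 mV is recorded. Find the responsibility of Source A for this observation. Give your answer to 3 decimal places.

By Bayes' theorem, P(k | x) = π_k f_k(x) / Σ_j π_j f_j(x).
Normal densities:
  p_A = (1/(0.38·√(2π)))·exp(−(1.5−1.62)²/(2·0.38²)) = 1.049848·exp(-0.04986) = 0.998785
  p_B = (1/(0.38·√(2π)))·exp(−(1.5−2.46)²/(2·0.38²)) = 1.049848·exp(-3.19114) = 0.0431751
  p_C = (1/(0.38·√(2π)))·exp(−(1.5−3.67)²/(2·0.38²)) = 1.049848·exp(-16.30506) = 8.70825e-08
  p_D = (1/(0.38·√(2π)))·exp(−(1.5−7.60)²/(2·0.38²)) = 1.049848·exp(-128.84349) = 1.16174e-56
Prior × likelihood for each component:
  π_A·p_A = 0.25 × 0.998785 = 0.249696
  π_B·p_B = 0.31 × 0.0431751 = 0.0133843
  π_C·p_C = 0.17 × 8.70825e-08 = 1.4804e-08
  π_D·p_D = 0.27 × 1.16174e-56 = 3.1367e-57
Sum: 0.249696 + 0.0133843 + 1.4804e-08 + 3.1367e-57 = 0.26308
P(Source A | data) ≈ 0.949

0.949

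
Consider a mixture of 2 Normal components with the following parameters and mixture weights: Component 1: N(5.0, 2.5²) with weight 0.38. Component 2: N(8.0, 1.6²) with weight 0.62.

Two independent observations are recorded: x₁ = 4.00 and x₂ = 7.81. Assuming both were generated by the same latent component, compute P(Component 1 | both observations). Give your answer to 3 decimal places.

0.739

By Bayes' theorem, P(k | x) = π_k f_k(x) / Σ_j π_j f_j(x).
Since both observations come from the same component, the likelihood for component k is f_k(x₁)·f_k(x₂).
  f_1 = [0.147308] × [0.084846] = 0.0124985
  f_2 = [0.0109552] × [0.247587] = 0.00271236
Multiply by the mixture weights:
  π_1·f_1 = 0.38 × 0.0124985 = 0.00474943
  π_2·f_2 = 0.62 × 0.00271236 = 0.00168166
Evidence: 0.00474943 + 0.00168166 = 0.0064311
P(Component 1 | x₁, x₂) ≈ 0.739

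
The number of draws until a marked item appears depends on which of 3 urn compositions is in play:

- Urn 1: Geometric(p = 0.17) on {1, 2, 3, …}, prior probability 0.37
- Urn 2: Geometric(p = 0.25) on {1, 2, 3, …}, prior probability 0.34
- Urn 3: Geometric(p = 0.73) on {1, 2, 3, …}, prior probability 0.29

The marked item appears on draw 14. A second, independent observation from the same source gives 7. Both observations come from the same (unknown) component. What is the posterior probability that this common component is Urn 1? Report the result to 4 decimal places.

0.7754

Apply Bayes' rule: the posterior for each component is proportional to its prior times its likelihood at x.
Since both observations come from the same component, the likelihood for component k is f_k(x₁)·f_k(x₂).
  L_1 = [0.17·(1−0.17)^13 = 0.17·0.0887187 = 0.0150822] × [0.0555799] = 0.000838266
  L_2 = [0.25·(1−0.25)^13 = 0.25·0.0237573 = 0.00593932] × [0.0444946] = 0.000264268
  L_3 = [0.73·(1−0.73)^13 = 0.73·4.05256e-08 = 2.95837e-08] × [0.000282817] = 8.36676e-12
Prior × likelihood for each component:
  w_1·L_1 = 0.37 × 0.000838266 = 0.000310158
  w_2·L_2 = 0.34 × 0.000264268 = 8.9851e-05
  w_3·L_3 = 0.29 × 8.36676e-12 = 2.42636e-12
Denominator: 0.000310158 + 8.9851e-05 + 2.42636e-12 = 0.000400009
P(Urn 1 | data) ≈ 0.7754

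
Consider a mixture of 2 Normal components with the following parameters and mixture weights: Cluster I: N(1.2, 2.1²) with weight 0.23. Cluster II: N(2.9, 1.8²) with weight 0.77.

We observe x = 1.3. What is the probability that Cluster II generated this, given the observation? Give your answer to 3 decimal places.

0.725

P(component k | x) = w_k·f_k(x) / marginal(x), where marginal(x) = Σ_j w_j·f_j(x).
Component likelihoods at x = 1.3:
  f_I = (1/(2.1·√(2π)))·exp(−(1.3−1.2)²/(2·2.1²)) = 0.189973·exp(-0.00113) = 0.189757
  f_II = (1/(1.8·√(2π)))·exp(−(1.3−2.9)²/(2·1.8²)) = 0.221635·exp(-0.39506) = 0.149302
Unnormalised posteriors:
  w_I·f_I = 0.23 × 0.189757 = 0.0436442
  w_II·f_II = 0.77 × 0.149302 = 0.114962
Evidence: 0.0436442 + 0.114962 = 0.158606
Responsibility of Cluster II: 0.114962 / 0.158606 ≈ 0.725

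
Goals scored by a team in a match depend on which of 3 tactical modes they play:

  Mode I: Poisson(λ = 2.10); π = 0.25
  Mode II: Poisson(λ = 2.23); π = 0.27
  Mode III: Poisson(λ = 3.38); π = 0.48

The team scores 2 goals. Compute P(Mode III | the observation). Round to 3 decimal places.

0.401

Apply Bayes' rule: the posterior for each component is proportional to its prior times its likelihood at x.
Evaluate each component's likelihood at the observed value:
  p_I = 0.270016
  p_II = 0.267364
  p_III = 0.194486
Unnormalised posteriors:
  P(Z=I)·p_I = 0.25 × 0.270016 = 0.0675041
  P(Z=II)·p_II = 0.27 × 0.267364 = 0.0721883
  P(Z=III)·p_III = 0.48 × 0.194486 = 0.0933532
Sum: 0.0675041 + 0.0721883 + 0.0933532 = 0.233046
P(Mode III | the observation) = 0.0933532 / 0.233046 ≈ 0.401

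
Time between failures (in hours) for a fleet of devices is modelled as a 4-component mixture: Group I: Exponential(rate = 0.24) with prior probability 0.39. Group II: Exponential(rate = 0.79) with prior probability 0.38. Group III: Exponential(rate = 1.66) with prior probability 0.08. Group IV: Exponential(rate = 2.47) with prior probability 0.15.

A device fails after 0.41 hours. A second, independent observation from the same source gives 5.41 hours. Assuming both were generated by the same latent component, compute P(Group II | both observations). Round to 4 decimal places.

By Bayes' theorem, P(k | x) = P(Z=k) f_k(x) / Σ_j P(Z=j) f_j(x).
Since both observations come from the same component, the likelihood for component k is f_k(x₁)·f_k(x₂).
  p_I = [0.217509] × [0.0655124] = 0.0142495
  p_II = [0.571425] × [0.0110026] = 0.00628717
  p_III = [0.84048] × [0.000208873] = 0.000175554
  p_IV = [0.897195] × [3.88463e-06] = 3.48527e-06
Weight by the priors:
  P(Z=I)·p_I = 0.39 × 0.0142495 = 0.00555731
  P(Z=II)·p_II = 0.38 × 0.00628717 = 0.00238912
  P(Z=III)·p_III = 0.08 × 0.000175554 = 1.40443e-05
  P(Z=IV)·p_IV = 0.15 × 3.48527e-06 = 5.22791e-07
Denominator: 0.00555731 + 0.00238912 + 1.40443e-05 + 5.22791e-07 = 0.007961
P(Group II | x₁, x₂) ≈ 0.3001

0.3001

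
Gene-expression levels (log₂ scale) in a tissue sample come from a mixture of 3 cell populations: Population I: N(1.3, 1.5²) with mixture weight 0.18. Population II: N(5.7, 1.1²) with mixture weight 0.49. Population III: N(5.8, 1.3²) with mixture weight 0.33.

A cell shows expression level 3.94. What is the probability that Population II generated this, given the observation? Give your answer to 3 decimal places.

Posterior ∝ prior × likelihood, so P(k | x) ∝ π_k f_k(x); normalise over all components.
Component likelihoods at x = 3.94:
  L_I = (1/(1.5·√(2π)))·exp(−(3.94−1.3)²/(2·1.5²)) = 0.265962·exp(-1.54880) = 0.0565176
  L_II = (1/(1.1·√(2π)))·exp(−(3.94−5.7)²/(2·1.1²)) = 0.362675·exp(-1.28000) = 0.100837
  L_III = (1/(1.3·√(2π)))·exp(−(3.94−5.8)²/(2·1.3²)) = 0.306879·exp(-1.02355) = 0.110267
Weight by the priors:
  π_I·L_I = 0.18 × 0.0565176 = 0.0101732
  π_II·L_II = 0.49 × 0.100837 = 0.0494102
  π_III·L_III = 0.33 × 0.110267 = 0.036388
Denominator: 0.0101732 + 0.0494102 + 0.036388 = 0.0959714
Responsibility of Population II: 0.0494102 / 0.0959714 ≈ 0.515

0.515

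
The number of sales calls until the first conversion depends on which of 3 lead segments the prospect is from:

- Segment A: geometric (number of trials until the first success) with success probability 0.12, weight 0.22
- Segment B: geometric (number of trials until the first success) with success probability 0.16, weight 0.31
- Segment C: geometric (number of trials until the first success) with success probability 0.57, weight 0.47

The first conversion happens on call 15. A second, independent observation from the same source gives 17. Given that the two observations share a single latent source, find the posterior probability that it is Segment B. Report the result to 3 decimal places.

0.383

By Bayes' theorem, P(k | x) = π_k f_k(x) / Σ_j π_j f_j(x).
Since both observations come from the same component, the likelihood for component k is f_k(x₁)·f_k(x₂).
  p_A = [0.12·(1−0.12)^14 = 0.12·0.167016 = 0.0200419] × [0.0155204] = 0.000311059
  p_B = [0.16·(1−0.16)^14 = 0.16·0.0870783 = 0.0139325] × [0.00983079] = 0.000136968
  p_C = [0.57·(1−0.57)^14 = 0.57·7.38854e-06 = 4.21147e-06] × [7.787e-07] = 3.27947e-12
Unnormalised posteriors:
  π_A·p_A = 0.22 × 0.000311059 = 6.8433e-05
  π_B·p_B = 0.31 × 0.000136968 = 4.246e-05
  π_C·p_C = 0.47 × 3.27947e-12 = 1.54135e-12
Normaliser: 6.8433e-05 + 4.246e-05 + 1.54135e-12 = 0.000110893
P(Segment B | data) = 4.246e-05 / 0.000110893 ≈ 0.383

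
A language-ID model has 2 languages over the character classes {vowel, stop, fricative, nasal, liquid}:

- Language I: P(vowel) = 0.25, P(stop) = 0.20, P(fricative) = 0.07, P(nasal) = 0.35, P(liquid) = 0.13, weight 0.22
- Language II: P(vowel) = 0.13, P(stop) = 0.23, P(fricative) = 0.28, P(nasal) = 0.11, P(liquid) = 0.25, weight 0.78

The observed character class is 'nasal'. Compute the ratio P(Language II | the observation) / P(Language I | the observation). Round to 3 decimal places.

1.114

Since P(k|x) ∝ w_k f_k(x), the posterior odds are w_i f_i(x) / (w_j f_j(x)).
Categorical probabilities:
  L_I = 0.35
  L_II = 0.11
Posterior odds = (w_II·L_II) / (w_I·L_I) = (0.78·0.11) / (0.22·0.35) = 0.0858 / 0.077 ≈ 1.114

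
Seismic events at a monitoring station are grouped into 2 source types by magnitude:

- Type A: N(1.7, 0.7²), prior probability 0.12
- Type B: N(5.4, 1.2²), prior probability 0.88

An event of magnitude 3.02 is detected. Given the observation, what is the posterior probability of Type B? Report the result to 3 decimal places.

0.780

Posterior ∝ prior × likelihood, so P(k | x) ∝ π_k f_k(x); normalise over all components.
Evaluate each component's likelihood at the observed value:
  p_A = (1/(0.7·√(2π)))·exp(−(3.02−1.7)²/(2·0.7²)) = 0.569918·exp(-1.77796) = 0.0963062
  p_B = (1/(1.2·√(2π)))·exp(−(3.02−5.4)²/(2·1.2²)) = 0.332452·exp(-1.96681) = 0.046511
Weight by the priors:
  π_A·p_A = 0.12 × 0.0963062 = 0.0115567
  π_B·p_B = 0.88 × 0.046511 = 0.0409297
Evidence: 0.0115567 + 0.0409297 = 0.0524865
P(Type B | x) ≈ 0.780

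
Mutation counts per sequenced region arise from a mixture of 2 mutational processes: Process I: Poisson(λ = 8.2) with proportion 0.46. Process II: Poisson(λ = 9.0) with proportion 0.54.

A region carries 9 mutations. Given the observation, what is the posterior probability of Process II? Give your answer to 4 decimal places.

By Bayes' theorem, P(k | x) = π_k f_k(x) / Σ_j π_j f_j(x).
Evaluate each component's likelihood at the observed value:
  f_I = e^(−8.2)·8.2^9/9! = 0.126866
  f_II = e^(−9.0)·9.0^9/9! = 0.131756
Prior × likelihood for each component:
  π_I·f_I = 0.46 × 0.126866 = 0.0583586
  π_II·f_II = 0.54 × 0.131756 = 0.071148
Sum: 0.0583586 + 0.071148 = 0.129507
P(Process II | the observation) = 0.071148 / 0.129507 ≈ 0.5494

0.5494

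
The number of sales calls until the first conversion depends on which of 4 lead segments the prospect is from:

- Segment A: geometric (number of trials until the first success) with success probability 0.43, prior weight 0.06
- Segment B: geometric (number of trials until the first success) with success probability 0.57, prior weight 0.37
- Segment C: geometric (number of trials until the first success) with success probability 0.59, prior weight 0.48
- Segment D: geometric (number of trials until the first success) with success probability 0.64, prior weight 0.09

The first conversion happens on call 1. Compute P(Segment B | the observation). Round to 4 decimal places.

0.3652

The responsibility of component k is P(Z=k) f_k(x) divided by Σ_j P(Z=j) f_j(x).
Geometric probabilities:
  f_A = 0.43·(1−0.43)^0 = 0.43·1 = 0.43
  f_B = 0.57·(1−0.57)^0 = 0.57·1 = 0.57
  f_C = 0.59·(1−0.59)^0 = 0.59·1 = 0.59
  f_D = 0.64·(1−0.64)^0 = 0.64·1 = 0.64
Weight by the priors:
  P(Z=A)·f_A = 0.06 × 0.43 = 0.0258
  P(Z=B)·f_B = 0.37 × 0.57 = 0.2109
  P(Z=C)·f_C = 0.48 × 0.59 = 0.2832
  P(Z=D)·f_D = 0.09 × 0.64 = 0.0576
Evidence: 0.0258 + 0.2109 + 0.2832 + 0.0576 = 0.5775
P(Segment B | data) = 0.2109 / 0.5775 ≈ 0.3652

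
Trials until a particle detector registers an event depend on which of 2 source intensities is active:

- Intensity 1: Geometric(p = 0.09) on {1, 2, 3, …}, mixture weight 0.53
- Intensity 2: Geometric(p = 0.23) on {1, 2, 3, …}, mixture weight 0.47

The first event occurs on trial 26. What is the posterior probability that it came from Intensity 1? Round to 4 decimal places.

0.9664

P(component k | x) = π_k·f_k(x) / marginal(x), where marginal(x) = Σ_j π_j·f_j(x).
Geometric probabilities:
  f_1 = 0.00851682
  f_2 = 0.000334192
Prior × likelihood for each component:
  π_1·f_1 = 0.53 × 0.00851682 = 0.00451391
  π_2·f_2 = 0.47 × 0.000334192 = 0.00015707
Denominator: 0.00451391 + 0.00015707 = 0.00467098
So the posterior for Intensity 1 is 0.00451391 / 0.00467098 ≈ 0.9664.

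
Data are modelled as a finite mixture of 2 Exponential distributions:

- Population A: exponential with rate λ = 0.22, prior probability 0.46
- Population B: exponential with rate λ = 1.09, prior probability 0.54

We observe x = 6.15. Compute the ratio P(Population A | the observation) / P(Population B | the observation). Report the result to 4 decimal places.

Posterior odds = (w_i f_i(x)) / (w_j f_j(x)); the normalising sum cancels.
Evaluate each component's likelihood at the observed value:
  L_A = 0.22·e^(−0.22·6.15) = 0.22·e^(−1.3530) = 0.056862
  L_B = 1.09·e^(−1.09·6.15) = 1.09·e^(−6.7035) = 0.00133701
Odds = (0.46/0.54) × (0.056862/0.00133701) = 0.851852 × 42.5294 ≈ 36.2287

36.2287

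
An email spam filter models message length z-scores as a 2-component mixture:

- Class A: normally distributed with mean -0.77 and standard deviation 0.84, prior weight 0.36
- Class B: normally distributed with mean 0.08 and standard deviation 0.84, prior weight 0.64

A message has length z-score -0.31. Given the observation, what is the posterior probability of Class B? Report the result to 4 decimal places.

P(component k | x) = π_k·f_k(x) / marginal(x), where marginal(x) = Σ_j π_j·f_j(x).
Normal densities:
  f_A = (1/(0.84·√(2π)))·exp(−(-0.31−-0.77)²/(2·0.84²)) = 0.474931·exp(-0.14994) = 0.4088
  f_B = (1/(0.84·√(2π)))·exp(−(-0.31−0.08)²/(2·0.84²)) = 0.474931·exp(-0.10778) = 0.426405
Weight by the priors:
  π_A·f_A = 0.36 × 0.4088 = 0.147168
  π_B·f_B = 0.64 × 0.426405 = 0.272899
Marginal: 0.147168 + 0.272899 = 0.420067
Responsibility of Class B: 0.272899 / 0.420067 ≈ 0.6497

0.6497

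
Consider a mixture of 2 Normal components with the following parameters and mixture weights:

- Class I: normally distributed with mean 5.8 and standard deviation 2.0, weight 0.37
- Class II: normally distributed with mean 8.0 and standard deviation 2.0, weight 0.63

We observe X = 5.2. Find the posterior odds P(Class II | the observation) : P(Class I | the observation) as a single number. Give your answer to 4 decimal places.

Posterior odds = (π_i f_i(x)) / (π_j f_j(x)); the normalising sum cancels.
Evaluate each component's likelihood at the observed value:
  p_I = (1/(2.0·√(2π)))·exp(−(5.2−5.8)²/(2·2.0²)) = 0.199471·exp(-0.04500) = 0.190694
  p_II = (1/(2.0·√(2π)))·exp(−(5.2−8.0)²/(2·2.0²)) = 0.199471·exp(-0.98000) = 0.0748637
Posterior odds = (π_II·p_II) / (π_I·p_I) = (0.63·0.0748637) / (0.37·0.190694) = 0.0471642 / 0.0705567 ≈ 0.6685

0.6685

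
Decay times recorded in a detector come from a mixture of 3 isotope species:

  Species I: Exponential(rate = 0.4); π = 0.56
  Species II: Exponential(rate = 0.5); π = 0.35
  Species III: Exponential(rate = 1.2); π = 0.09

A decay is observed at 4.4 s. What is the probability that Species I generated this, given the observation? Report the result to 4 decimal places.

0.6590

Apply Bayes' rule: the posterior for each component is proportional to its prior times its likelihood at x.
Exponential densities:
  p_I = 0.4·e^(−0.4·4.4) = 0.4·e^(−1.7600) = 0.0688179
  p_II = 0.5·e^(−0.5·4.4) = 0.5·e^(−2.2000) = 0.0554016
  p_III = 1.2·e^(−1.2·4.4) = 1.2·e^(−5.2800) = 0.00611092
Weight by the priors:
  π_I·p_I = 0.56 × 0.0688179 = 0.038538
  π_II·p_II = 0.35 × 0.0554016 = 0.0193906
  π_III·p_III = 0.09 × 0.00611092 = 0.000549983
Normaliser: 0.038538 + 0.0193906 + 0.000549983 = 0.0584786
Responsibility of Species I: 0.038538 / 0.0584786 ≈ 0.6590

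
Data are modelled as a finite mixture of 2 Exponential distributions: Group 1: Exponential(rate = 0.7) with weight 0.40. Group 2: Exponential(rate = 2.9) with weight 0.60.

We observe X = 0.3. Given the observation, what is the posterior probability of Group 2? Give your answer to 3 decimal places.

Apply Bayes' rule: the posterior for each component is proportional to its prior times its likelihood at x.
Exponential densities:
  f_1 = 0.567409
  f_2 = 1.21496
Unnormalised posteriors:
  P(Z=1)·f_1 = 0.40 × 0.567409 = 0.226964
  P(Z=2)·f_2 = 0.60 × 1.21496 = 0.728976
Sum: 0.226964 + 0.728976 = 0.955939
So the posterior for Group 2 is 0.728976 / 0.955939 ≈ 0.763.

0.763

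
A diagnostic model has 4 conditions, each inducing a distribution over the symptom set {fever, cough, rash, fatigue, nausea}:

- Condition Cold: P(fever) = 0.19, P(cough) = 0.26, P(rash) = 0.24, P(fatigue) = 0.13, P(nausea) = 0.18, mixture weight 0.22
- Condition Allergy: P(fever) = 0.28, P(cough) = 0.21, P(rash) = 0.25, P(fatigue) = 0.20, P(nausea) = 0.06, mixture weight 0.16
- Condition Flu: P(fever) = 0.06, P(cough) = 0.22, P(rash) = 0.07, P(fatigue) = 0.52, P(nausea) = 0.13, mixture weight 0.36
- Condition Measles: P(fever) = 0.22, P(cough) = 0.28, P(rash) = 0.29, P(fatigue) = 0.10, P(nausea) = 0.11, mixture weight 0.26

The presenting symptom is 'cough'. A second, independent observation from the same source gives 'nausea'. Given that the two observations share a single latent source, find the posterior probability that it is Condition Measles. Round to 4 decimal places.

0.2616

P(component k | x) = π_k·f_k(x) / marginal(x), where marginal(x) = Σ_j π_j·f_j(x).
Since both observations come from the same component, the likelihood for component k is f_k(x₁)·f_k(x₂).
  p_Cold = [0.26] × [0.18] = 0.0468
  p_Allergy = [0.21] × [0.06] = 0.0126
  p_Flu = [0.22] × [0.13] = 0.0286
  p_Measles = [0.28] × [0.11] = 0.0308
Unnormalised posteriors:
  π_Cold·p_Cold = 0.22 × 0.0468 = 0.010296
  π_Allergy·p_Allergy = 0.16 × 0.0126 = 0.002016
  π_Flu·p_Flu = 0.36 × 0.0286 = 0.010296
  π_Measles·p_Measles = 0.26 × 0.0308 = 0.008008
Normaliser: 0.010296 + 0.002016 + 0.010296 + 0.008008 = 0.030616
So the posterior for Condition Measles is 0.008008 / 0.030616 ≈ 0.2616.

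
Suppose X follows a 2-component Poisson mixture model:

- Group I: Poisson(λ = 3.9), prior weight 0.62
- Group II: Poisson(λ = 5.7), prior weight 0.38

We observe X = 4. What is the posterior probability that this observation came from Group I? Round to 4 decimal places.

0.6839

Posterior ∝ prior × likelihood, so P(k | x) ∝ π_k f_k(x); normalise over all components.
Evaluate each component's likelihood at the observed value:
  p_I = 0.195119
  p_II = 0.147167
Unnormalised posteriors:
  π_I·p_I = 0.62 × 0.195119 = 0.120974
  π_II·p_II = 0.38 × 0.147167 = 0.0559234
Marginal: 0.120974 + 0.0559234 = 0.176897
P(Group I | 4) ≈ 0.6839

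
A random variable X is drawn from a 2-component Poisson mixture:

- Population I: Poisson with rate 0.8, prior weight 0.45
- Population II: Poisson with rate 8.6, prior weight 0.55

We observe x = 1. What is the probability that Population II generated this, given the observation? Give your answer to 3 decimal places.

P(component k | x) = w_k·f_k(x) / marginal(x), where marginal(x) = Σ_j w_j·f_j(x).
Component likelihoods at x = 1:
  p_I = e^(−0.8)·0.8^1/1! = 0.359463
  p_II = e^(−8.6)·8.6^1/1! = 0.00158331
Multiply by the mixture weights:
  w_I·p_I = 0.45 × 0.359463 = 0.161758
  w_II·p_II = 0.55 × 0.00158331 = 0.00087082
Sum: 0.161758 + 0.00087082 = 0.162629
P(Population II | the observation) = 0.00087082 / 0.162629 ≈ 0.005

0.005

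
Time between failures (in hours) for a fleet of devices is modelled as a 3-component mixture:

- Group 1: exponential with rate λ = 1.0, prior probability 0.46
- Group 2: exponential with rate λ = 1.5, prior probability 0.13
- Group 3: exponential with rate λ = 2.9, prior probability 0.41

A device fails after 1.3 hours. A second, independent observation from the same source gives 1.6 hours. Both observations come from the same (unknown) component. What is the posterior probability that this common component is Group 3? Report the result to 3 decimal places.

0.026

Posterior ∝ prior × likelihood, so P(k | x) ∝ π_k f_k(x); normalise over all components.
Since both observations come from the same component, the likelihood for component k is f_k(x₁)·f_k(x₂).
  L_1 = [1.0·e^(−1.0·1.3) = 1.0·e^(−1.3000) = 0.272532] × [0.201897] = 0.0550232
  L_2 = [1.5·e^(−1.5·1.3) = 1.5·e^(−1.9500) = 0.213411] × [0.136077] = 0.0290403
  L_3 = [2.9·e^(−2.9·1.3) = 2.9·e^(−3.7700) = 0.066851] × [0.0280073] = 0.00187232
Unnormalised posteriors:
  π_1·L_1 = 0.46 × 0.0550232 = 0.0253107
  π_2·L_2 = 0.13 × 0.0290403 = 0.00377524
  π_3·L_3 = 0.41 × 0.00187232 = 0.00076765
Normaliser: 0.0253107 + 0.00377524 + 0.00076765 = 0.0298536
P(Group 3 | x₁,x₂) = 0.00076765 / 0.0298536 ≈ 0.026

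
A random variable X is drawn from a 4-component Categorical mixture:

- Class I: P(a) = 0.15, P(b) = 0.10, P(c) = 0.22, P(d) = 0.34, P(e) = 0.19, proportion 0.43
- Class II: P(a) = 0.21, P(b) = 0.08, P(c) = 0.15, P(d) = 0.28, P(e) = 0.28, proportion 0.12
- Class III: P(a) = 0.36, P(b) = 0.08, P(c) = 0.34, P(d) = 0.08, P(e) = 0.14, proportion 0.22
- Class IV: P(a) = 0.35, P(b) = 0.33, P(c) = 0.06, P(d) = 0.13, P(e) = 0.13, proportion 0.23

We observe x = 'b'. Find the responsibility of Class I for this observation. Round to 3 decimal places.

P(component k | x) = π_k·f_k(x) / marginal(x), where marginal(x) = Σ_j π_j·f_j(x).
Component likelihoods at x = 'b':
  f_I = 0.1
  f_II = 0.08
  f_III = 0.08
  f_IV = 0.33
Prior × likelihood for each component:
  π_I·f_I = 0.43 × 0.1 = 0.043
  π_II·f_II = 0.12 × 0.08 = 0.0096
  π_III·f_III = 0.22 × 0.08 = 0.0176
  π_IV·f_IV = 0.23 × 0.33 = 0.0759
Marginal: 0.043 + 0.0096 + 0.0176 + 0.0759 = 0.1461
P(Class I | 'b') = 0.043 / 0.1461 ≈ 0.294

0.294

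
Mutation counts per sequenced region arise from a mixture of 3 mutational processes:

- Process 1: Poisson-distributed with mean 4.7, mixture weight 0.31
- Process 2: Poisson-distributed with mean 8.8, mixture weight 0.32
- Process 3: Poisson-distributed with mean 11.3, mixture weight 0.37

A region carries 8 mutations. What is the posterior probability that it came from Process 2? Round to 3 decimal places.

0.479

By Bayes' theorem, P(k | x) = π_k f_k(x) / Σ_j π_j f_j(x).
Poisson probabilities:
  p_1 = 0.0537129
  p_2 = 0.134446
  p_3 = 0.0815792
Prior × likelihood for each component:
  π_1·p_1 = 0.31 × 0.0537129 = 0.016651
  π_2·p_2 = 0.32 × 0.134446 = 0.0430229
  π_3·p_3 = 0.37 × 0.0815792 = 0.0301843
Evidence: 0.016651 + 0.0430229 + 0.0301843 = 0.0898582
So the posterior for Process 2 is 0.0430229 / 0.0898582 ≈ 0.479.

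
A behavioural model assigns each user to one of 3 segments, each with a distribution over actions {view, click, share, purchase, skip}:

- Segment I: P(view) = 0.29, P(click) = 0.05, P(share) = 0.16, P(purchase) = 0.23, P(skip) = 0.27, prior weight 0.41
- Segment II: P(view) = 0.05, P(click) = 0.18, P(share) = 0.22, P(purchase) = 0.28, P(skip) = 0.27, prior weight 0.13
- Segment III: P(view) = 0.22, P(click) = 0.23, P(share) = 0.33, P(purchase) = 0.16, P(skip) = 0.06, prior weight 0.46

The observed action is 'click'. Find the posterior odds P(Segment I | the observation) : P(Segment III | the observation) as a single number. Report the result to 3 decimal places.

0.194

Posterior odds = (w_i f_i(x)) / (w_j f_j(x)); the normalising sum cancels.
Categorical probabilities:
  f_I = 0.05
  f_II = 0.18
  f_III = 0.23
0.0205 / 0.1058 ≈ 0.194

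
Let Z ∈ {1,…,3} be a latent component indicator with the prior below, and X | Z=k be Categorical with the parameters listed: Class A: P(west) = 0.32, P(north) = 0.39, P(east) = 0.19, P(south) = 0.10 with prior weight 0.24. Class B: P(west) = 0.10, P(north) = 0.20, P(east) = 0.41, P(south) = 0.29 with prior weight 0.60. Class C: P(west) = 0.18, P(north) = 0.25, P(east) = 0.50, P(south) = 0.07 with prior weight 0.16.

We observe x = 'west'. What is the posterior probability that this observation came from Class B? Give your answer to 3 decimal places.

Posterior ∝ prior × likelihood, so P(k | x) ∝ P(Z=k) f_k(x); normalise over all components.
Categorical probabilities:
  p_A = P(west | comp) = 0.32
  p_B = P(west | comp) = 0.10
  p_C = P(west | comp) = 0.18
Prior × likelihood for each component:
  P(Z=A)·p_A = 0.24 × 0.32 = 0.0768
  P(Z=B)·p_B = 0.60 × 0.1 = 0.06
  P(Z=C)·p_C = 0.16 × 0.18 = 0.0288
Denominator: 0.0768 + 0.06 + 0.0288 = 0.1656
Responsibility of Class B: 0.06 / 0.1656 ≈ 0.362

0.362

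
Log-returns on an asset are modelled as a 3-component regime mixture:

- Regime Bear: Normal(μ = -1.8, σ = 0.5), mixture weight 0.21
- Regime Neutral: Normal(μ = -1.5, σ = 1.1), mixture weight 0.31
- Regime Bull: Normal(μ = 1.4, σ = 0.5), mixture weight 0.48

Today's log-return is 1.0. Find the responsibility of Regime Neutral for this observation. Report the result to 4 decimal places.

P(component k | x) = π_k·f_k(x) / marginal(x), where marginal(x) = Σ_j π_j·f_j(x).
Component likelihoods at x = 1.0:
  L_Bear = 1.23652e-07
  L_Neutral = 0.0274087
  L_Bull = 0.579383
Prior × likelihood for each component:
  π_Bear·L_Bear = 0.21 × 1.23652e-07 = 2.5967e-08
  π_Neutral·L_Neutral = 0.31 × 0.0274087 = 0.00849671
  π_Bull·L_Bull = 0.48 × 0.579383 = 0.278104
Denominator: 2.5967e-08 + 0.00849671 + 0.278104 = 0.286601
P(Regime Neutral | x) = 0.00849671 / 0.286601 ≈ 0.0296

0.0296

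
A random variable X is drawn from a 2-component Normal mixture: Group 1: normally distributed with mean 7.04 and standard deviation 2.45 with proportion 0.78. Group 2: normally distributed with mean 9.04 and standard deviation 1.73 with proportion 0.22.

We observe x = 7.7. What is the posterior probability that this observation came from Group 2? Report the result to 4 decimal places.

The responsibility of component k is P(Z=k) f_k(x) divided by Σ_j P(Z=j) f_j(x).
Component likelihoods at x = 7.7:
  p_1 = (1/(2.45·√(2π)))·exp(−(7.7−7.04)²/(2·2.45²)) = 0.162834·exp(-0.03628) = 0.157031
  p_2 = (1/(1.73·√(2π)))·exp(−(7.7−9.04)²/(2·1.73²)) = 0.230602·exp(-0.29998) = 0.170839
Prior × likelihood for each component:
  P(Z=1)·p_1 = 0.78 × 0.157031 = 0.122484
  P(Z=2)·p_2 = 0.22 × 0.170839 = 0.0375845
Evidence: 0.122484 + 0.0375845 = 0.160069
P(Group 2 | data) = 0.0375845 / 0.160069 ≈ 0.2348

0.2348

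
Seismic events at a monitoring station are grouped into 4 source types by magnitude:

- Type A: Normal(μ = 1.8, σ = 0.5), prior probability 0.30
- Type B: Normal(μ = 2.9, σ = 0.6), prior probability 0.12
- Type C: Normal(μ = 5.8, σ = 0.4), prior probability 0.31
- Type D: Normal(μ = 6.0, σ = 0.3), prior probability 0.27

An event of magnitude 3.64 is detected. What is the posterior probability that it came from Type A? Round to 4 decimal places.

0.0073

Posterior ∝ prior × likelihood, so P(k | x) ∝ π_k f_k(x); normalise over all components.
Normal densities:
  L_A = 0.00091463
  L_B = 0.31078
  L_C = 4.6434e-07
  L_D = 4.85012e-14
Unnormalised posteriors:
  π_A·L_A = 0.30 × 0.00091463 = 0.000274389
  π_B·L_B = 0.12 × 0.31078 = 0.0372937
  π_C·L_C = 0.31 × 4.6434e-07 = 1.43946e-07
  π_D·L_D = 0.27 × 4.85012e-14 = 1.30953e-14
Normaliser: 0.000274389 + 0.0372937 + 1.43946e-07 + 1.30953e-14 = 0.0375682
P(Type A | x) = 0.000274389 / 0.0375682 ≈ 0.0073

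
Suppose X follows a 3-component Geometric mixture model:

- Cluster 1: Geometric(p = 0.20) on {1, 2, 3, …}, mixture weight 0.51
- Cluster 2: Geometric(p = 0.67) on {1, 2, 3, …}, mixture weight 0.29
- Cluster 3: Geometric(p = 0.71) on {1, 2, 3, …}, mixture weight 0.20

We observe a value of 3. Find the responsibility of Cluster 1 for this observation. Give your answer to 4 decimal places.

0.6635

The responsibility of component k is π_k f_k(x) divided by Σ_j π_j f_j(x).
Component likelihoods at x = 3:
  f_1 = 0.128
  f_2 = 0.072963
  f_3 = 0.059711
Unnormalised posteriors:
  π_1·f_1 = 0.51 × 0.128 = 0.06528
  π_2·f_2 = 0.29 × 0.072963 = 0.0211593
  π_3·f_3 = 0.20 × 0.059711 = 0.0119422
Normaliser: 0.06528 + 0.0211593 + 0.0119422 = 0.0983815
Responsibility of Cluster 1: 0.06528 / 0.0983815 ≈ 0.6635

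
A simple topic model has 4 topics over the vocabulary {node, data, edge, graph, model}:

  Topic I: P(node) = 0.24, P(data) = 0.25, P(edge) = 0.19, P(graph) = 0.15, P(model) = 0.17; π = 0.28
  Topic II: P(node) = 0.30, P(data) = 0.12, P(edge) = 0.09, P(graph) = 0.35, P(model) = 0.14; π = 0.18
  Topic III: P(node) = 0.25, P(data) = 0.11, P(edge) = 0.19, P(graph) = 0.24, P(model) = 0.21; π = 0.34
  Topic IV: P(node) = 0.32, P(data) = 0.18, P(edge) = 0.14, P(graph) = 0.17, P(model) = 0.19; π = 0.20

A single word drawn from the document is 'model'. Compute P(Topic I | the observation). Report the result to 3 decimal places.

Posterior ∝ prior × likelihood, so P(k | x) ∝ π_k f_k(x); normalise over all components.
Evaluate each component's likelihood at the observed value:
  p_I = P(model | comp) = 0.17
  p_II = P(model | comp) = 0.14
  p_III = P(model | comp) = 0.21
  p_IV = P(model | comp) = 0.19
Weight by the priors:
  π_I·p_I = 0.28 × 0.17 = 0.0476
  π_II·p_II = 0.18 × 0.14 = 0.0252
  π_III·p_III = 0.34 × 0.21 = 0.0714
  π_IV·p_IV = 0.20 × 0.19 = 0.038
Denominator: 0.0476 + 0.0252 + 0.0714 + 0.038 = 0.1822
So the posterior for Topic I is 0.0476 / 0.1822 ≈ 0.261.

0.261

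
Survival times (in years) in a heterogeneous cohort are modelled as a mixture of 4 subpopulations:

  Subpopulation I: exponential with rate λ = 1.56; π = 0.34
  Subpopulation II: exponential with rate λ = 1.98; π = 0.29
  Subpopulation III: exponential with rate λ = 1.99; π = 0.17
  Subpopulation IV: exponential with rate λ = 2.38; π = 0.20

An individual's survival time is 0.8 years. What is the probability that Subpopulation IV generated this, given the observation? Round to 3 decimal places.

0.173

By Bayes' theorem, P(k | x) = π_k f_k(x) / Σ_j π_j f_j(x).
Component likelihoods at x = 0.8 years:
  L_I = 1.56·e^(−1.56·0.8) = 1.56·e^(−1.2480) = 0.447842
  L_II = 1.98·e^(−1.98·0.8) = 1.98·e^(−1.5840) = 0.406203
  L_III = 1.99·e^(−1.99·0.8) = 1.99·e^(−1.5920) = 0.405001
  L_IV = 2.38·e^(−2.38·0.8) = 2.38·e^(−1.9040) = 0.354552
Prior × likelihood for each component:
  π_I·L_I = 0.34 × 0.447842 = 0.152266
  π_II·L_II = 0.29 × 0.406203 = 0.117799
  π_III·L_III = 0.17 × 0.405001 = 0.0688502
  π_IV·L_IV = 0.20 × 0.354552 = 0.0709105
Normaliser: 0.152266 + 0.117799 + 0.0688502 + 0.0709105 = 0.409826
P(Subpopulation IV | x) = 0.0709105 / 0.409826 ≈ 0.173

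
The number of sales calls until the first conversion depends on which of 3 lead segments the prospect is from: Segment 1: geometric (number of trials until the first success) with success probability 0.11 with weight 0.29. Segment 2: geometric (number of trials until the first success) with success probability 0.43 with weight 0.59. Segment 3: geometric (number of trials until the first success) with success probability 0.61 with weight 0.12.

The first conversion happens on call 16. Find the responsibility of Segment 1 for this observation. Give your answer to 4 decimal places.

0.9901

The responsibility of component k is π_k f_k(x) divided by Σ_j π_j f_j(x).
Component likelihoods at x = 16:
  p_1 = 0.11·(1−0.11)^15 = 0.11·0.174121 = 0.0191533
  p_2 = 0.43·(1−0.43)^15 = 0.43·0.000217833 = 9.3668e-05
  p_3 = 0.61·(1−0.61)^15 = 0.61·7.34462e-07 = 4.48022e-07
Unnormalised posteriors:
  π_1·p_1 = 0.29 × 0.0191533 = 0.00555445
  π_2·p_2 = 0.59 × 9.3668e-05 = 5.52641e-05
  π_3·p_3 = 0.12 × 4.48022e-07 = 5.37626e-08
Evidence: 0.00555445 + 5.52641e-05 + 5.37626e-08 = 0.00560976
Responsibility of Segment 1: 0.00555445 / 0.00560976 ≈ 0.9901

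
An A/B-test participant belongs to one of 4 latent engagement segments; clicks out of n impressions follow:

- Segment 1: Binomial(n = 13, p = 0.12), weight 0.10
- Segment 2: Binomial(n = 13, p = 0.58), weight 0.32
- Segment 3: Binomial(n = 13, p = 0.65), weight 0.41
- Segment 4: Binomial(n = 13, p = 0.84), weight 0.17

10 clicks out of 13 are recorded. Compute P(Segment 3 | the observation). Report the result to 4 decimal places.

Apply Bayes' rule: the posterior for each component is proportional to its prior times its likelihood at x.
Binomial probabilities:
  f_1 = C(13,10)·0.12^10·0.88^3 = 286·6.19174e-10·0.681472 = 1.20678e-07
  f_2 = C(13,10)·0.58^10·0.42^3 = 286·0.00430804·0.074088 = 0.0912838
  f_3 = C(13,10)·0.65^10·0.35^3 = 286·0.0134627·0.042875 = 0.165084
  f_4 = C(13,10)·0.84^10·0.16^3 = 286·0.174901·0.004096 = 0.204889
Multiply by the mixture weights:
  π_1·f_1 = 0.10 × 1.20678e-07 = 1.20678e-08
  π_2·f_2 = 0.32 × 0.0912838 = 0.0292108
  π_3·f_3 = 0.41 × 0.165084 = 0.0676842
  π_4·f_4 = 0.17 × 0.204889 = 0.0348311
Denominator: 1.20678e-08 + 0.0292108 + 0.0676842 + 0.0348311 = 0.131726
P(Segment 3 | the observation) = 0.0676842 / 0.131726 ≈ 0.5138

0.5138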